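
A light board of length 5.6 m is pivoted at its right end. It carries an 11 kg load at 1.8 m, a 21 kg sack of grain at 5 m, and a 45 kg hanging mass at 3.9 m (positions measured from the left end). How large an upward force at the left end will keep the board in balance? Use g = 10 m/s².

F ≈ 234 N

Choose the right end as the axis so the unknown pivot reaction has zero arm there.
Load: 11 × 10 = 110 N down at 1.8 m → arm 3.8 m, τ = 110 × 3.8 = 418 N·m counterclockwise.
Sack of grain: 21 × 10 = 210 N down at 5 m → arm 0.6 m, τ = 210 × 0.6 = 126 N·m counterclockwise.
Hanging mass: 45 × 10 = 450 N down at 3.9 m → arm 1.7 m, τ = 450 × 1.7 = 765 N·m counterclockwise.
Net moment of the loads = 1309 N·m counterclockwise.
The upward force F acts at the left end, arm 5.6 m, giving F × 5.6 clockwise.
Setting net torque to zero: F × 5.6 = 1309 → F = 1309 / 5.6 = 234 N.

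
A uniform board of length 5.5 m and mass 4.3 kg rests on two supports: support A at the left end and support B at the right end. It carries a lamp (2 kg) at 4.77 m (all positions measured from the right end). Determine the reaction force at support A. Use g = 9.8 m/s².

R_A ≈ 38.1 N

Sum moments about support B (its reaction then has zero moment arm).
Beam weight: 4.3 × 9.8 = 42.14 N down at 2.75 m → arm 2.75 m, τ = 42.14 × 2.75 = 115.9 N·m counterclockwise.
Lamp: 2 × 9.8 = 19.6 N down at 4.77 m → arm 4.77 m, τ = 19.6 × 4.77 = 93.49 N·m counterclockwise.
Net load moment about support B = 209.4 N·m counterclockwise.
Reaction R at support A is upward at 5.5 m, arm 5.5 m → moment R × 5.5 clockwise.
Στ = 0 ⇒ R × 5.5 = 209.4 ⇒ R = 38.1 N.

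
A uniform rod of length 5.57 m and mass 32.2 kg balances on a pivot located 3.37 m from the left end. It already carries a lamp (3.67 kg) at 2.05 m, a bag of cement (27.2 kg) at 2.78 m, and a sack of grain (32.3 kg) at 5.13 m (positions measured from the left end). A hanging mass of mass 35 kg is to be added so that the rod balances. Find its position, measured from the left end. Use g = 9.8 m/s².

Choose the pivot (at 3.37 m from the left end) as the axis so the support reaction has zero arm there.
Beam weight: 32.2 × 9.8 = 315.6 N down at 2.785 m → arm 0.585 m, τ = 315.6 × 0.585 = 184.6 N·m counterclockwise.
Lamp: 3.67 × 9.8 = 35.97 N down at 2.05 m → arm 1.32 m, τ = 35.97 × 1.32 = 47.48 N·m counterclockwise.
Bag of cement: 27.2 × 9.8 = 266.6 N down at 2.78 m → arm 0.59 m, τ = 266.6 × 0.59 = 157.3 N·m counterclockwise.
Sack of grain: 32.3 × 9.8 = 316.5 N down at 5.13 m → arm 1.76 m, τ = 316.5 × 1.76 = 557 N·m clockwise.
Net moment of existing loads = 167.6 N·m clockwise.
The hanging mass weighs 35 × 9.8 = 343 N and must supply an equal counterclockwise moment, so its lever arm about the pivot is 167.6 / 343 = 0.489 m.
That puts it at 3.37 − 0.489 = 2.88 m from the left end.

x ≈ 2.88 m from the left end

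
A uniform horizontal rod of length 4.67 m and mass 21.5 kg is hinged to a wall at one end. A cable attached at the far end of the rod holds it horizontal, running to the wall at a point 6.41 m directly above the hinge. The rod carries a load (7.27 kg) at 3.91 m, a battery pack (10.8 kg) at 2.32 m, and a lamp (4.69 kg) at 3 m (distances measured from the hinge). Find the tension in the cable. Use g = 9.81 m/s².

T ≈ 306 N

Taking torques about the hinge:
Beam weight: 21.5 × 9.81 = 210.9 N down at 2.335 m → arm 2.335 m, τ = 210.9 × 2.335 = 492.5 N·m clockwise.
Load: 7.27 × 9.81 = 71.32 N down at 3.91 m → arm 3.91 m, τ = 71.32 × 3.91 = 278.9 N·m clockwise.
Battery pack: 10.8 × 9.81 = 105.9 N down at 2.32 m → arm 2.32 m, τ = 105.9 × 2.32 = 245.7 N·m clockwise.
Lamp: 4.69 × 9.81 = 46.01 N down at 3 m → arm 3 m, τ = 46.01 × 3 = 138 N·m clockwise.
Total clockwise load moment = 1155 N·m.
The cable tension T acts at 4.67 m; only its component perpendicular to the rod, T sinθ, produces torque. sinθ = h/√(h²+d²) = 6.41/√(6.41²+4.67²) = 0.8082.
Setting net torque to zero: T × 4.67 × 0.8082 = 1155 → T = 1155 / 3.774 = 306 N.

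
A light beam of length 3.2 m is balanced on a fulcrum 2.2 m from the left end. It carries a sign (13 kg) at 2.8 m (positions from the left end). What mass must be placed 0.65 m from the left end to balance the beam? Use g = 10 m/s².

m ≈ 5.03 kg

Choose the fulcrum (at 2.2 m from the left end) as the axis so the support reaction has zero arm there.
Sign: 13 × 10 = 130 N down at 2.8 m → arm 0.6 m, τ = 130 × 0.6 = 78 N·m clockwise.
Net moment of known loads = 78 N·m clockwise.
An unknown mass m at 0.65 m has arm 1.55 m; its moment is m·g·1.55 counterclockwise.
Balancing moments: m × 10 × 1.55 = 78, giving m = 78 / (10 × 1.55) = 5.03 kg.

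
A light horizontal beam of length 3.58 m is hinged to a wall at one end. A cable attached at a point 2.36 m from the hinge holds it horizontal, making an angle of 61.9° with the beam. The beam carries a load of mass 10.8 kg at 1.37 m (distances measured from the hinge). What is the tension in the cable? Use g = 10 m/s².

About the hinge:
Load: 10.8 × 10 = 108 N down at 1.37 m → arm 1.37 m, τ = 108 × 1.37 = 148 N·m clockwise.
Total clockwise load moment = 148 N·m.
The cable tension T acts at 2.36 m; only its component perpendicular to the beam, T sinθ, produces torque. sin 61.9° = 0.8821.
Στ = 0 ⇒ T × 2.36 × 0.8821 = 148 ⇒ T = 148 / 2.082 = 71.1 N.

T ≈ 71.1 N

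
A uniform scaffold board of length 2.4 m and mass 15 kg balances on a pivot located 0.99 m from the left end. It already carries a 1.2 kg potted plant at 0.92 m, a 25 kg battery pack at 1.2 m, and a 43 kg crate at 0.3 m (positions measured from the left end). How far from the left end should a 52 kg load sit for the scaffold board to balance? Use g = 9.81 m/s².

x ≈ 1.4 m from the left end

Take moments about the pivot (at 0.99 m from the left end).
Beam weight: 15 × 9.81 = 147.2 N down at 1.2 m → arm 0.21 m, τ = 147.2 × 0.21 = 30.91 N·m clockwise.
Potted plant: 1.2 × 9.81 = 11.77 N down at 0.92 m → arm 0.07 m, τ = 11.77 × 0.07 = 0.8239 N·m counterclockwise.
Battery pack: 25 × 9.81 = 245.2 N down at 1.2 m → arm 0.21 m, τ = 245.2 × 0.21 = 51.49 N·m clockwise.
Crate: 43 × 9.81 = 421.8 N down at 0.3 m → arm 0.69 m, τ = 421.8 × 0.69 = 291 N·m counterclockwise.
Net moment of existing loads = 209.4 N·m counterclockwise.
The load weighs 52 × 9.81 = 510.1 N and must supply an equal clockwise moment, so its lever arm about the pivot is 209.4 / 510.1 = 0.411 m.
That puts it at 0.99 + 0.411 = 1.4 m from the left end.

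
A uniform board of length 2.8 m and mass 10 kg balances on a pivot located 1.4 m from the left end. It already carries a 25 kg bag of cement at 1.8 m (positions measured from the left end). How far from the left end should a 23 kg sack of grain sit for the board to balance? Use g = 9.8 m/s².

x ≈ 0.965 m from the left end

Sum moments about the pivot (at 1.4 m from the left end) (the support reaction has zero arm there).
Beam weight: acts at the pivot, moment arm 0 → no torque.
Bag of cement: 25 × 9.8 = 245 N down at 1.8 m → arm 0.4 m, τ = 245 × 0.4 = 98 N·m clockwise.
Net moment of existing loads = 98 N·m clockwise.
The sack of grain weighs 23 × 9.8 = 225.4 N and must supply an equal counterclockwise moment, so its lever arm about the pivot is 98 / 225.4 = 0.435 m.
That puts it at 1.4 − 0.435 = 0.965 m from the left end.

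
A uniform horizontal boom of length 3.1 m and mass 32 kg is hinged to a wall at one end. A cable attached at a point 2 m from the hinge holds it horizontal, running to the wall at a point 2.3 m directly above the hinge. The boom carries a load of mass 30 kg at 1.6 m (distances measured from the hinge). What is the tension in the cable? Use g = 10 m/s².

T ≈ 647 N

Sum moments about the hinge (the unknown hinge reaction has zero arm there).
Beam weight: 32 × 10 = 320 N down at 1.55 m → arm 1.55 m, τ = 320 × 1.55 = 496 N·m clockwise.
Load: 30 × 10 = 300 N down at 1.6 m → arm 1.6 m, τ = 300 × 1.6 = 480 N·m clockwise.
Total clockwise load moment = 976 N·m.
The cable tension T acts at 2 m; only its component perpendicular to the boom, T sinθ, produces torque. sinθ = h/√(h²+d²) = 2.3/√(2.3²+2²) = 0.7546.
Setting net torque to zero: T × 2 × 0.7546 = 976 → T = 976 / 1.509 = 647 N.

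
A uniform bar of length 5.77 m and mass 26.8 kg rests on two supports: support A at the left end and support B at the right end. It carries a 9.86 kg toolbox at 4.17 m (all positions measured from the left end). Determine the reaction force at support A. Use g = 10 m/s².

Sum moments about support B (its reaction then has zero moment arm).
Beam weight: 26.8 × 10 = 268 N down at 2.885 m → arm 2.885 m, τ = 268 × 2.885 = 773.2 N·m counterclockwise.
Toolbox: 9.86 × 10 = 98.6 N down at 4.17 m → arm 1.6 m, τ = 98.6 × 1.6 = 157.8 N·m counterclockwise.
Net load moment about support B = 931 N·m counterclockwise.
Reaction R at support A is upward at 0 m, arm 5.77 m → moment R × 5.77 clockwise.
Balancing moments: R × 5.77 = 931, giving R = 161 N.

R_A ≈ 161 N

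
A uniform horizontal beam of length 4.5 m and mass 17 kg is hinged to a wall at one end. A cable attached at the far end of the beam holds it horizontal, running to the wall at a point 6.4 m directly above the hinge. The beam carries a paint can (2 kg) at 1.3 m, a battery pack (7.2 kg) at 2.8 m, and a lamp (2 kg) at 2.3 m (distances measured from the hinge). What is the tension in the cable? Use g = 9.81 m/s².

Choose the hinge as the axis so the unknown hinge reaction has zero arm there.
Beam weight: 17 × 9.81 = 166.8 N down at 2.25 m → arm 2.25 m, τ = 166.8 × 2.25 = 375.3 N·m clockwise.
Paint can: 2 × 9.81 = 19.62 N down at 1.3 m → arm 1.3 m, τ = 19.62 × 1.3 = 25.51 N·m clockwise.
Battery pack: 7.2 × 9.81 = 70.63 N down at 2.8 m → arm 2.8 m, τ = 70.63 × 2.8 = 197.8 N·m clockwise.
Lamp: 2 × 9.81 = 19.62 N down at 2.3 m → arm 2.3 m, τ = 19.62 × 2.3 = 45.13 N·m clockwise.
Total clockwise load moment = 643.7 N·m.
The cable tension T acts at 4.5 m; only its component perpendicular to the beam, T sinθ, produces torque. sinθ = h/√(h²+d²) = 6.4/√(6.4²+4.5²) = 0.818.
Setting net torque to zero: T × 4.5 × 0.818 = 643.7 → T = 643.7 / 3.681 = 175 N.

T ≈ 175 N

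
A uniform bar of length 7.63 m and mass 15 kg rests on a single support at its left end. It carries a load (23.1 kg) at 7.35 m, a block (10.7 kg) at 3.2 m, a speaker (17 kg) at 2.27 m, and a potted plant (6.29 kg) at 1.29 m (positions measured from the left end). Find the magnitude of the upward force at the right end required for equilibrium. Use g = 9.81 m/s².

Choose the left end as the axis so the unknown pivot reaction has zero arm there.
Beam weight: 15 × 9.81 = 147.2 N down at 3.815 m → arm 3.815 m, τ = 147.2 × 3.815 = 561.6 N·m clockwise.
Load: 23.1 × 9.81 = 226.6 N down at 7.35 m → arm 7.35 m, τ = 226.6 × 7.35 = 1666 N·m clockwise.
Block: 10.7 × 9.81 = 105 N down at 3.2 m → arm 3.2 m, τ = 105 × 3.2 = 336 N·m clockwise.
Speaker: 17 × 9.81 = 166.8 N down at 2.27 m → arm 2.27 m, τ = 166.8 × 2.27 = 378.6 N·m clockwise.
Potted plant: 6.29 × 9.81 = 61.7 N down at 1.29 m → arm 1.29 m, τ = 61.7 × 1.29 = 79.59 N·m clockwise.
Net moment of the loads = 3022 N·m clockwise.
The upward force F acts at the right end, arm 7.63 m, giving F × 7.63 counterclockwise.
For rotational equilibrium, F × 7.63 = 3022, so F = 3022 / 7.63 = 396 N.

F ≈ 396 N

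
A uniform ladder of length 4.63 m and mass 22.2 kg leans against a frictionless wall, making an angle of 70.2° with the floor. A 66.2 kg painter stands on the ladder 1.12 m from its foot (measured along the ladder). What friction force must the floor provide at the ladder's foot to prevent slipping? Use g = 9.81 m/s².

Take moments about the foot of the ladder.
Ladder weight 22.2×9.81 = 217.8 N acts at 2.315 m along the ladder; its horizontal arm is 2.315·cos70.2° = 0.7842 m → τ = 170.8 N·m clockwise.
Painter: 66.2×9.81 = 649.4 N at 1.12 m → arm 0.3794 m → τ = 246.4 N·m clockwise.
Wall normal N acts horizontally at the top; its moment arm is the height L sinθ = 4.63·sin70.2° = 4.356 m, counterclockwise.
Στ = 0 ⇒ N × 4.356 = 417.2 ⇒ N = 95.8 N.
ΣFx = 0: friction at the foot balances the wall's push, so f = N_wall = 95.8 N.

f ≈ 95.8 N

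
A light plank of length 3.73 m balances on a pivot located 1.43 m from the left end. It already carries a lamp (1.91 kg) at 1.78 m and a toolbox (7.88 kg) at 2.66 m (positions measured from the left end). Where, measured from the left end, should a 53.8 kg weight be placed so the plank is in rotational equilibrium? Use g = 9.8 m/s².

x ≈ 1.24 m from the left end

About the pivot (at 1.43 m from the left end):
Lamp: 1.91 × 9.8 = 18.72 N down at 1.78 m → arm 0.35 m, τ = 18.72 × 0.35 = 6.552 N·m clockwise.
Toolbox: 7.88 × 9.8 = 77.22 N down at 2.66 m → arm 1.23 m, τ = 77.22 × 1.23 = 94.98 N·m clockwise.
Net moment of existing loads = 101.5 N·m clockwise.
The weight weighs 53.8 × 9.8 = 527.2 N and must supply an equal counterclockwise moment, so its lever arm about the pivot is 101.5 / 527.2 = 0.193 m.
That puts it at 1.43 − 0.193 = 1.24 m from the left end.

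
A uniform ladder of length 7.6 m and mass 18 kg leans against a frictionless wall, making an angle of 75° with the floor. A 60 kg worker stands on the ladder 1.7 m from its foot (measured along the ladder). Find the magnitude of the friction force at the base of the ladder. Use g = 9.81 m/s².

f ≈ 58.9 N

Sum moments about the foot of the ladder (the floor normal and friction both act there and drop out).
Ladder weight 18×9.81 = 176.6 N acts at 3.8 m along the ladder; its horizontal arm is 3.8·cos75° = 0.9835 m → τ = 173.7 N·m clockwise.
Worker: 60×9.81 = 588.6 N at 1.7 m → arm 0.44 m → τ = 259 N·m clockwise.
Wall normal N acts horizontally at the top; its moment arm is the height L sinθ = 7.6·sin75° = 7.341 m, counterclockwise.
Στ = 0 ⇒ N × 7.341 = 432.7 ⇒ N = 58.9 N.
ΣFx = 0: friction at the foot balances the wall's push, so f = N_wall = 58.9 N.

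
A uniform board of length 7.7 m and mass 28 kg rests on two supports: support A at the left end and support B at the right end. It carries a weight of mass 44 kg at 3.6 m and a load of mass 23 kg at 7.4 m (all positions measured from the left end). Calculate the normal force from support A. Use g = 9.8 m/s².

R_A ≈ 376 N

Sum moments about support B (its reaction then has zero moment arm).
Beam weight: 28 × 9.8 = 274.4 N down at 3.85 m → arm 3.85 m, τ = 274.4 × 3.85 = 1056 N·m counterclockwise.
Weight: 44 × 9.8 = 431.2 N down at 3.6 m → arm 4.1 m, τ = 431.2 × 4.1 = 1768 N·m counterclockwise.
Load: 23 × 9.8 = 225.4 N down at 7.4 m → arm 0.3 m, τ = 225.4 × 0.3 = 67.62 N·m counterclockwise.
Net load moment about support B = 2892 N·m counterclockwise.
Reaction R at support A is upward at 0 m, arm 7.7 m → moment R × 7.7 clockwise.
Στ = 0 ⇒ R × 7.7 = 2892 ⇒ R = 376 N.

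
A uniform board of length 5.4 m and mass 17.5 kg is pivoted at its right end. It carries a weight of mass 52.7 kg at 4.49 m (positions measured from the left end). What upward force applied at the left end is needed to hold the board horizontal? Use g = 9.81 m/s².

Choose the right end as the axis so the unknown pivot reaction has zero arm there.
Beam weight: 17.5 × 9.81 = 171.7 N down at 2.7 m → arm 2.7 m, τ = 171.7 × 2.7 = 463.6 N·m counterclockwise.
Weight: 52.7 × 9.81 = 517 N down at 4.49 m → arm 0.91 m, τ = 517 × 0.91 = 470.5 N·m counterclockwise.
Net moment of the loads = 934.1 N·m counterclockwise.
The upward force F acts at the left end, arm 5.4 m, giving F × 5.4 clockwise.
Setting net torque to zero: F × 5.4 = 934.1 → F = 934.1 / 5.4 = 173 N.

F ≈ 173 N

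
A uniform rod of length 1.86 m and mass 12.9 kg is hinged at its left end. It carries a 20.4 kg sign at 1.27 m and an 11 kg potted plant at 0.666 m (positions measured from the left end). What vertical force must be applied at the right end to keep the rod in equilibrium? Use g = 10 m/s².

About the left end:
Beam weight: 12.9 × 10 = 129 N down at 0.93 m → arm 0.93 m, τ = 129 × 0.93 = 120 N·m clockwise.
Sign: 20.4 × 10 = 204 N down at 1.27 m → arm 1.27 m, τ = 204 × 1.27 = 259.1 N·m clockwise.
Potted plant: 11 × 10 = 110 N down at 0.666 m → arm 0.666 m, τ = 110 × 0.666 = 73.26 N·m clockwise.
Net moment of the loads = 452.4 N·m clockwise.
The upward force F acts at the right end, arm 1.86 m, giving F × 1.86 counterclockwise.
Balancing moments: F × 1.86 = 452.4, giving F = 452.4 / 1.86 = 243 N.

F ≈ 243 N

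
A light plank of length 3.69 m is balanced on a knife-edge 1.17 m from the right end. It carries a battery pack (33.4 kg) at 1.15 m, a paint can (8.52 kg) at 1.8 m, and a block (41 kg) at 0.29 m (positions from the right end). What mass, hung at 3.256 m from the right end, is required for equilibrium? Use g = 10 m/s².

Choose the knife-edge (at 1.17 m from the right end) as the axis so the support reaction has zero arm there.
Battery pack: 33.4 × 10 = 334 N down at 1.15 m → arm 0.02 m, τ = 334 × 0.02 = 6.68 N·m clockwise.
Paint can: 8.52 × 10 = 85.2 N down at 1.8 m → arm 0.63 m, τ = 85.2 × 0.63 = 53.68 N·m counterclockwise.
Block: 41 × 10 = 410 N down at 0.29 m → arm 0.88 m, τ = 410 × 0.88 = 360.8 N·m clockwise.
Net moment of known loads = 313.8 N·m clockwise.
An unknown mass m at 3.256 m has arm 2.086 m; its moment is m·g·2.086 counterclockwise.
For rotational equilibrium, m × 10 × 2.086 = 313.8, so m = 313.8 / (10 × 2.086) = 15 kg.

m ≈ 15 kg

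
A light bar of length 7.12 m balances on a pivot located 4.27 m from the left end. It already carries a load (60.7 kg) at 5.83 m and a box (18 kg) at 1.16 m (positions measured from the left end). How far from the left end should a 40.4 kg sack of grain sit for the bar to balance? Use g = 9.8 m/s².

x ≈ 3.31 m from the left end

Sum moments about the pivot (at 4.27 m from the left end) (the support reaction has zero arm there).
Load: 60.7 × 9.8 = 594.9 N down at 5.83 m → arm 1.56 m, τ = 594.9 × 1.56 = 928 N·m clockwise.
Box: 18 × 9.8 = 176.4 N down at 1.16 m → arm 3.11 m, τ = 176.4 × 3.11 = 548.6 N·m counterclockwise.
Net moment of existing loads = 379.4 N·m clockwise.
The sack of grain weighs 40.4 × 9.8 = 395.9 N and must supply an equal counterclockwise moment, so its lever arm about the pivot is 379.4 / 395.9 = 0.958 m.
That puts it at 4.27 − 0.958 = 3.31 m from the left end.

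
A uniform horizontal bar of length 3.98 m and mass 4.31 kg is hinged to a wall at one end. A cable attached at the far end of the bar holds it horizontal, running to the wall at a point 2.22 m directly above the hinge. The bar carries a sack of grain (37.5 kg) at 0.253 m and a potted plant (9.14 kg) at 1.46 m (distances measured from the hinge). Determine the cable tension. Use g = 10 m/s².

T ≈ 162 N

Sum moments about the hinge (the unknown hinge reaction has zero arm there).
Beam weight: 4.31 × 10 = 43.1 N down at 1.99 m → arm 1.99 m, τ = 43.1 × 1.99 = 85.77 N·m clockwise.
Sack of grain: 37.5 × 10 = 375 N down at 0.253 m → arm 0.253 m, τ = 375 × 0.253 = 94.88 N·m clockwise.
Potted plant: 9.14 × 10 = 91.4 N down at 1.46 m → arm 1.46 m, τ = 91.4 × 1.46 = 133.4 N·m clockwise.
Total clockwise load moment = 314 N·m.
The cable tension T acts at 3.98 m; only its component perpendicular to the bar, T sinθ, produces torque. sinθ = h/√(h²+d²) = 2.22/√(2.22²+3.98²) = 0.4871.
Balancing moments: T × 3.98 × 0.4871 = 314, giving T = 314 / 1.939 = 162 N.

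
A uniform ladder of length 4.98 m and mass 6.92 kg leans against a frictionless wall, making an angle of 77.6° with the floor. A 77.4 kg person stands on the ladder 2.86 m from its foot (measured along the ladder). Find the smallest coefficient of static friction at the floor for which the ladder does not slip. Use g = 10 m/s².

Taking torques about the foot of the ladder:
Ladder weight 6.92×10 = 69.2 N acts at 2.49 m along the ladder; its horizontal arm is 2.49·cos77.6° = 0.5347 m → τ = 37 N·m clockwise.
Person: 77.4×10 = 774 N at 2.86 m → arm 0.6141 m → τ = 475.3 N·m clockwise.
Wall normal N acts horizontally at the top; its moment arm is the height L sinθ = 4.98·sin77.6° = 4.864 m, counterclockwise.
For rotational equilibrium, N × 4.864 = 512.3, so N = 105.3 N.
ΣFx = 0 ⇒ f = N_wall = 105.3 N. ΣFy = 0 ⇒ N_floor = 843.2 N.
μ_min = f / N_floor = 105.3 / 843.2 = 0.125.

μ_min ≈ 0.125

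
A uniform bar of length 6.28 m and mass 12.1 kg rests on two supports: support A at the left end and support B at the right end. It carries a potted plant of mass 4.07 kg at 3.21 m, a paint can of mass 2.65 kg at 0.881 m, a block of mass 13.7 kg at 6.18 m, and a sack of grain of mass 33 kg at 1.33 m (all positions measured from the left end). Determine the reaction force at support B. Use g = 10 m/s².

R_B ≈ 290 N

Choose support A as the axis so its reaction then has zero moment arm.
Beam weight: 12.1 × 10 = 121 N down at 3.14 m → arm 3.14 m, τ = 121 × 3.14 = 379.9 N·m clockwise.
Potted plant: 4.07 × 10 = 40.7 N down at 3.21 m → arm 3.21 m, τ = 40.7 × 3.21 = 130.6 N·m clockwise.
Paint can: 2.65 × 10 = 26.5 N down at 0.881 m → arm 0.881 m, τ = 26.5 × 0.881 = 23.35 N·m clockwise.
Block: 13.7 × 10 = 137 N down at 6.18 m → arm 6.18 m, τ = 137 × 6.18 = 846.7 N·m clockwise.
Sack of grain: 33 × 10 = 330 N down at 1.33 m → arm 1.33 m, τ = 330 × 1.33 = 438.9 N·m clockwise.
Net load moment about support A = 1819 N·m clockwise.
Reaction R at support B is upward at 6.28 m, arm 6.28 m → moment R × 6.28 counterclockwise.
Balancing moments: R × 6.28 = 1819, giving R = 290 N.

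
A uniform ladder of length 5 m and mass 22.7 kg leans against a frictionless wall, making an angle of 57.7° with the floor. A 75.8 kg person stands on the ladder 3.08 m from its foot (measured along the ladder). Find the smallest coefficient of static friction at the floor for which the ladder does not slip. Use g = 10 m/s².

μ_min ≈ 0.373

Choose the foot of the ladder as the axis so the floor normal and friction both act there and drop out.
Ladder weight 22.7×10 = 227 N acts at 2.5 m along the ladder; its horizontal arm is 2.5·cos57.7° = 1.336 m → τ = 303.3 N·m clockwise.
Person: 75.8×10 = 758 N at 3.08 m → arm 1.646 m → τ = 1248 N·m clockwise.
Wall normal N acts horizontally at the top; its moment arm is the height L sinθ = 5·sin57.7° = 4.226 m, counterclockwise.
Στ = 0 ⇒ N × 4.226 = 1551 ⇒ N = 367 N.
ΣFx = 0 ⇒ f = N_wall = 367 N. ΣFy = 0 ⇒ N_floor = 985 N.
μ_min = f / N_floor = 367 / 985 = 0.373.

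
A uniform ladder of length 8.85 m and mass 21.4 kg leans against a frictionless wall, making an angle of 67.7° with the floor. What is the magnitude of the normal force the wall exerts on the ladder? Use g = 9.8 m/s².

Sum moments about the foot of the ladder (the floor normal and friction both act there and drop out).
Ladder weight 21.4×9.8 = 209.7 N acts at 4.425 m along the ladder; its horizontal arm is 4.425·cos67.7° = 1.679 m → τ = 352.1 N·m clockwise.
Wall normal N acts horizontally at the top; its moment arm is the height L sinθ = 8.85·sin67.7° = 8.188 m, counterclockwise.
For rotational equilibrium, N × 8.188 = 352.1, so N = 43 N.

N_wall ≈ 43 N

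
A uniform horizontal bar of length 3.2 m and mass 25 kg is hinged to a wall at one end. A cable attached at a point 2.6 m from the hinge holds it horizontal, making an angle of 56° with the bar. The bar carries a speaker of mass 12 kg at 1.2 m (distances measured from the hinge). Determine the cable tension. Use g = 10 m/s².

T ≈ 252 N

Taking torques about the hinge:
Beam weight: 25 × 10 = 250 N down at 1.6 m → arm 1.6 m, τ = 250 × 1.6 = 400 N·m clockwise.
Speaker: 12 × 10 = 120 N down at 1.2 m → arm 1.2 m, τ = 120 × 1.2 = 144 N·m clockwise.
Total clockwise load moment = 544 N·m.
The cable tension T acts at 2.6 m; only its component perpendicular to the bar, T sinθ, produces torque. sin 56° = 0.829.
Setting net torque to zero: T × 2.6 × 0.829 = 544 → T = 544 / 2.155 = 252 N.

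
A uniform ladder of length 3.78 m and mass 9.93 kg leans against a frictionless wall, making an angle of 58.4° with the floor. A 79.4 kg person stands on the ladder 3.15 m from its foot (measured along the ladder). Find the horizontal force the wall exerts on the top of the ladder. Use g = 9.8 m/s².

N_wall ≈ 429 N

Sum moments about the foot of the ladder (the floor normal and friction both act there and drop out).
Ladder weight 9.93×9.8 = 97.31 N acts at 1.89 m along the ladder; its horizontal arm is 1.89·cos58.4° = 0.9903 m → τ = 96.37 N·m clockwise.
Person: 79.4×9.8 = 778.1 N at 3.15 m → arm 1.651 m → τ = 1285 N·m clockwise.
Wall normal N acts horizontally at the top; its moment arm is the height L sinθ = 3.78·sin58.4° = 3.22 m, counterclockwise.
Balancing moments: N × 3.22 = 1381, giving N = 429 N.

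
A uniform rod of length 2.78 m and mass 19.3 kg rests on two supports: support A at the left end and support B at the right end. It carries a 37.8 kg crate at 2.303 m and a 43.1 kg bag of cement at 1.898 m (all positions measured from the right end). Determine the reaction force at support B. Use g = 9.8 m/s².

R_B ≈ 292 N

Choose support A as the axis so its reaction then has zero moment arm.
Beam weight: 19.3 × 9.8 = 189.1 N down at 1.39 m → arm 1.39 m, τ = 189.1 × 1.39 = 262.8 N·m clockwise.
Crate: 37.8 × 9.8 = 370.4 N down at 2.303 m → arm 0.477 m, τ = 370.4 × 0.477 = 176.7 N·m clockwise.
Bag of cement: 43.1 × 9.8 = 422.4 N down at 1.898 m → arm 0.882 m, τ = 422.4 × 0.882 = 372.6 N·m clockwise.
Net load moment about support A = 812.1 N·m clockwise.
Reaction R at support B is upward at 0 m, arm 2.78 m → moment R × 2.78 counterclockwise.
Setting net torque to zero: R × 2.78 = 812.1 → R = 292 N.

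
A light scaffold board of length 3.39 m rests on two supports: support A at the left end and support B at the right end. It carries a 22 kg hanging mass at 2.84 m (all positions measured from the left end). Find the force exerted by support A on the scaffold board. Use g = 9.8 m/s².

R_A ≈ 35 N

Choose support B as the axis so its reaction then has zero moment arm.
Hanging mass: 22 × 9.8 = 215.6 N down at 2.84 m → arm 0.55 m, τ = 215.6 × 0.55 = 118.6 N·m counterclockwise.
Net load moment about support B = 118.6 N·m counterclockwise.
Reaction R at support A is upward at 0 m, arm 3.39 m → moment R × 3.39 clockwise.
Στ = 0 ⇒ R × 3.39 = 118.6 ⇒ R = 35 N.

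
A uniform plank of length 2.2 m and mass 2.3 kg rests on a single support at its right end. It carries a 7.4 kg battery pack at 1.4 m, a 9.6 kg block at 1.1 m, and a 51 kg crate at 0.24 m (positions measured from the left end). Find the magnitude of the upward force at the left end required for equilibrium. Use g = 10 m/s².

Take moments about the right end.
Beam weight: 2.3 × 10 = 23 N down at 1.1 m → arm 1.1 m, τ = 23 × 1.1 = 25.3 N·m counterclockwise.
Battery pack: 7.4 × 10 = 74 N down at 1.4 m → arm 0.8 m, τ = 74 × 0.8 = 59.2 N·m counterclockwise.
Block: 9.6 × 10 = 96 N down at 1.1 m → arm 1.1 m, τ = 96 × 1.1 = 105.6 N·m counterclockwise.
Crate: 51 × 10 = 510 N down at 0.24 m → arm 1.96 m, τ = 510 × 1.96 = 999.6 N·m counterclockwise.
Net moment of the loads = 1190 N·m counterclockwise.
The upward force F acts at the left end, arm 2.2 m, giving F × 2.2 clockwise.
For rotational equilibrium, F × 2.2 = 1190, so F = 1190 / 2.2 = 541 N.

F ≈ 541 N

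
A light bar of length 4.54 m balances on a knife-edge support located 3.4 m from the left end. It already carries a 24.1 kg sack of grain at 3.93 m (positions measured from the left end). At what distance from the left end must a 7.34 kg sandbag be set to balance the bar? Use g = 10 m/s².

x ≈ 1.66 m from the left end

Choose the knife-edge support (at 3.4 m from the left end) as the axis so the support reaction has zero arm there.
Sack of grain: 24.1 × 10 = 241 N down at 3.93 m → arm 0.53 m, τ = 241 × 0.53 = 127.7 N·m clockwise.
Net moment of existing loads = 127.7 N·m clockwise.
The sandbag weighs 7.34 × 10 = 73.4 N and must supply an equal counterclockwise moment, so its lever arm about the knife-edge support is 127.7 / 73.4 = 1.74 m.
That puts it at 3.4 − 1.74 = 1.66 m from the left end.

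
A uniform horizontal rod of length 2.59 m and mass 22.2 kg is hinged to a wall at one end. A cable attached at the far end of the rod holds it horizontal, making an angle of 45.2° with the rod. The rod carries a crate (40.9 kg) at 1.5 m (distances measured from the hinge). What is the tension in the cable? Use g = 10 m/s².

T ≈ 490 N

About the hinge:
Beam weight: 22.2 × 10 = 222 N down at 1.295 m → arm 1.295 m, τ = 222 × 1.295 = 287.5 N·m clockwise.
Crate: 40.9 × 10 = 409 N down at 1.5 m → arm 1.5 m, τ = 409 × 1.5 = 613.5 N·m clockwise.
Total clockwise load moment = 901 N·m.
The cable tension T acts at 2.59 m; only its component perpendicular to the rod, T sinθ, produces torque. sin 45.2° = 0.7096.
Balancing moments: T × 2.59 × 0.7096 = 901, giving T = 901 / 1.838 = 490 N.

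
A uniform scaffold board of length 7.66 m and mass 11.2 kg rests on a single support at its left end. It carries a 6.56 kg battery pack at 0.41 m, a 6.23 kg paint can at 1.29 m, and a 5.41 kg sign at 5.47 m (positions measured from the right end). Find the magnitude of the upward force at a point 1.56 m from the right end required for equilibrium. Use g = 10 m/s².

Taking torques about the left end:
Beam weight: 11.2 × 10 = 112 N down at 3.83 m → arm 3.83 m, τ = 112 × 3.83 = 429 N·m clockwise.
Battery pack: 6.56 × 10 = 65.6 N down at 0.41 m → arm 7.25 m, τ = 65.6 × 7.25 = 475.6 N·m clockwise.
Paint can: 6.23 × 10 = 62.3 N down at 1.29 m → arm 6.37 m, τ = 62.3 × 6.37 = 396.9 N·m clockwise.
Sign: 5.41 × 10 = 54.1 N down at 5.47 m → arm 2.19 m, τ = 54.1 × 2.19 = 118.5 N·m clockwise.
Net moment of the loads = 1420 N·m clockwise.
The upward force F acts at a point 1.56 m from the right end, arm 6.1 m, giving F × 6.1 counterclockwise.
Στ = 0 ⇒ F × 6.1 = 1420 ⇒ F = 1420 / 6.1 = 233 N.

F ≈ 233 N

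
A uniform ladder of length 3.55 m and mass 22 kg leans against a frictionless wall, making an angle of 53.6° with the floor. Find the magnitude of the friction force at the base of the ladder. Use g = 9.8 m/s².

Take moments about the foot of the ladder.
Ladder weight 22×9.8 = 215.6 N acts at 1.775 m along the ladder; its horizontal arm is 1.775·cos53.6° = 1.053 m → τ = 227 N·m clockwise.
Wall normal N acts horizontally at the top; its moment arm is the height L sinθ = 3.55·sin53.6° = 2.857 m, counterclockwise.
Στ = 0 ⇒ N × 2.857 = 227 ⇒ N = 79.5 N.
ΣFx = 0: friction at the foot balances the wall's push, so f = N_wall = 79.5 N.

f ≈ 79.5 N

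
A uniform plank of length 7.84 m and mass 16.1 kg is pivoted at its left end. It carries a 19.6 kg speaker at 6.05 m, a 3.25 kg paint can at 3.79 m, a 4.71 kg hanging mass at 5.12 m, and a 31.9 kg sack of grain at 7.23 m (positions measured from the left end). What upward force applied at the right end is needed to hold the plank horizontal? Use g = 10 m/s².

Take moments about the left end.
Beam weight: 16.1 × 10 = 161 N down at 3.92 m → arm 3.92 m, τ = 161 × 3.92 = 631.1 N·m clockwise.
Speaker: 19.6 × 10 = 196 N down at 6.05 m → arm 6.05 m, τ = 196 × 6.05 = 1186 N·m clockwise.
Paint can: 3.25 × 10 = 32.5 N down at 3.79 m → arm 3.79 m, τ = 32.5 × 3.79 = 123.2 N·m clockwise.
Hanging mass: 4.71 × 10 = 47.1 N down at 5.12 m → arm 5.12 m, τ = 47.1 × 5.12 = 241.2 N·m clockwise.
Sack of grain: 31.9 × 10 = 319 N down at 7.23 m → arm 7.23 m, τ = 319 × 7.23 = 2306 N·m clockwise.
Net moment of the loads = 4488 N·m clockwise.
The upward force F acts at the right end, arm 7.84 m, giving F × 7.84 counterclockwise.
Balancing moments: F × 7.84 = 4488, giving F = 4488 / 7.84 = 572 N.

F ≈ 572 N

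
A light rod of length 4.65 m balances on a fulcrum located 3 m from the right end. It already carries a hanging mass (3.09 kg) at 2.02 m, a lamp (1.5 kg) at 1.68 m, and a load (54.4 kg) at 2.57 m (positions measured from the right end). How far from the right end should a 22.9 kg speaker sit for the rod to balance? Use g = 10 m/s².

x ≈ 4.24 m from the right end

About the fulcrum (at 3 m from the right end):
Hanging mass: 3.09 × 10 = 30.9 N down at 2.02 m → arm 0.98 m, τ = 30.9 × 0.98 = 30.28 N·m clockwise.
Lamp: 1.5 × 10 = 15 N down at 1.68 m → arm 1.32 m, τ = 15 × 1.32 = 19.8 N·m clockwise.
Load: 54.4 × 10 = 544 N down at 2.57 m → arm 0.43 m, τ = 544 × 0.43 = 233.9 N·m clockwise.
Net moment of existing loads = 284 N·m clockwise.
The speaker weighs 22.9 × 10 = 229 N and must supply an equal counterclockwise moment, so its lever arm about the fulcrum is 284 / 229 = 1.24 m.
That puts it at 3 + 1.24 = 4.24 m from the right end.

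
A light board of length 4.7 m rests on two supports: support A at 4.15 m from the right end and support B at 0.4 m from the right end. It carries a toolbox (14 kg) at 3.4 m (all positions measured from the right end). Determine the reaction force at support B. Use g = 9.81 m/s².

Taking torques about support A:
Toolbox: 14 × 9.81 = 137.3 N down at 3.4 m → arm 0.75 m, τ = 137.3 × 0.75 = 103 N·m clockwise.
Net load moment about support A = 103 N·m clockwise.
Reaction R at support B is upward at 0.4 m, arm 3.75 m → moment R × 3.75 counterclockwise.
Setting net torque to zero: R × 3.75 = 103 → R = 27.5 N.

R_B ≈ 27.5 N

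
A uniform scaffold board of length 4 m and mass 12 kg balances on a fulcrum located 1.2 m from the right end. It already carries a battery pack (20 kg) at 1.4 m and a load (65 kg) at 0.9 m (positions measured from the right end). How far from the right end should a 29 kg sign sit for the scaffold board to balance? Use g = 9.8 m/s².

x ≈ 1.4 m from the right end

Take moments about the fulcrum (at 1.2 m from the right end).
Beam weight: 12 × 9.8 = 117.6 N down at 2 m → arm 0.8 m, τ = 117.6 × 0.8 = 94.08 N·m counterclockwise.
Battery pack: 20 × 9.8 = 196 N down at 1.4 m → arm 0.2 m, τ = 196 × 0.2 = 39.2 N·m counterclockwise.
Load: 65 × 9.8 = 637 N down at 0.9 m → arm 0.3 m, τ = 637 × 0.3 = 191.1 N·m clockwise.
Net moment of existing loads = 57.82 N·m clockwise.
The sign weighs 29 × 9.8 = 284.2 N and must supply an equal counterclockwise moment, so its lever arm about the fulcrum is 57.82 / 284.2 = 0.203 m.
That puts it at 1.2 + 0.203 = 1.4 m from the right end.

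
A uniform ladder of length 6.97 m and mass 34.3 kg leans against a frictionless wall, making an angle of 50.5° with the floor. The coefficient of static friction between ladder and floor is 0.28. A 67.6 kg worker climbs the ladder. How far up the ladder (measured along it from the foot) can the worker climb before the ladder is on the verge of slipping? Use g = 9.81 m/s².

d ≈ 1.8 m

Take moments about the foot of the ladder.
Ladder weight 34.3×9.81 = 336.5 N acts at 3.485 m along the ladder; its horizontal arm is 3.485·cos50.5° = 2.217 m → τ = 746 N·m clockwise.
Worker weight 67.6×9.81 = 663.2 N at distance d → arm d·cos50.5° → τ = 663.2·d·0.6361 clockwise.
Wall normal N at the top has arm L sinθ = 5.378 m counterclockwise, so Στ = 0 gives N·5.378 = 746 + 421.9·d.
ΣFy = 0 ⇒ N_floor = 999.7 N, so the maximum friction is μ_s·N_floor = 0.28×999.7 = 279.9 N. ΣFx = 0 ⇒ N_wall = f, so at the slipping point N = 279.9 N.
Substituting: 279.9×5.378 = 746 + 421.9·d ⇒ d = (1505 − 746) / 421.9 = 1.8 m.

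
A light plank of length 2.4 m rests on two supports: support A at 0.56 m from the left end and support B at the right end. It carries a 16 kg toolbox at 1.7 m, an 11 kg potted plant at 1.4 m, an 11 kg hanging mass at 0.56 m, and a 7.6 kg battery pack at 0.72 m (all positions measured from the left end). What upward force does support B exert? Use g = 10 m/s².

R_B ≈ 156 N

About support A:
Toolbox: 16 × 10 = 160 N down at 1.7 m → arm 1.14 m, τ = 160 × 1.14 = 182.4 N·m clockwise.
Potted plant: 11 × 10 = 110 N down at 1.4 m → arm 0.84 m, τ = 110 × 0.84 = 92.4 N·m clockwise.
Hanging mass: acts at the support A, moment arm 0 → no torque.
Battery pack: 7.6 × 10 = 76 N down at 0.72 m → arm 0.16 m, τ = 76 × 0.16 = 12.16 N·m clockwise.
Net load moment about support A = 287 N·m clockwise.
Reaction R at support B is upward at 2.4 m, arm 1.84 m → moment R × 1.84 counterclockwise.
Setting net torque to zero: R × 1.84 = 287 → R = 156 N.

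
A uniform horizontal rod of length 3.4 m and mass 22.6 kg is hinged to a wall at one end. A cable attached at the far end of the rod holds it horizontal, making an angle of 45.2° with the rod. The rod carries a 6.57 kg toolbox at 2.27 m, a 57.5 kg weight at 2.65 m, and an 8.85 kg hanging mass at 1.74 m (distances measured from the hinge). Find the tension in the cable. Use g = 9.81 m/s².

T ≈ 899 N

Choose the hinge as the axis so the unknown hinge reaction has zero arm there.
Beam weight: 22.6 × 9.81 = 221.7 N down at 1.7 m → arm 1.7 m, τ = 221.7 × 1.7 = 376.9 N·m clockwise.
Toolbox: 6.57 × 9.81 = 64.45 N down at 2.27 m → arm 2.27 m, τ = 64.45 × 2.27 = 146.3 N·m clockwise.
Weight: 57.5 × 9.81 = 564.1 N down at 2.65 m → arm 2.65 m, τ = 564.1 × 2.65 = 1495 N·m clockwise.
Hanging mass: 8.85 × 9.81 = 86.82 N down at 1.74 m → arm 1.74 m, τ = 86.82 × 1.74 = 151.1 N·m clockwise.
Total clockwise load moment = 2169 N·m.
The cable tension T acts at 3.4 m; only its component perpendicular to the rod, T sinθ, produces torque. sin 45.2° = 0.7096.
Στ = 0 ⇒ T × 3.4 × 0.7096 = 2169 ⇒ T = 2169 / 2.413 = 899 N.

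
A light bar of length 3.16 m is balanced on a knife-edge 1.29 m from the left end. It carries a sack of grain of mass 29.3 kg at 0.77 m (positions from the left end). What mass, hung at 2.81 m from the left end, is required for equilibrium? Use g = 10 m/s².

m ≈ 10 kg

Taking torques about the knife-edge (at 1.29 m from the left end):
Sack of grain: 29.3 × 10 = 293 N down at 0.77 m → arm 0.52 m, τ = 293 × 0.52 = 152.4 N·m counterclockwise.
Net moment of known loads = 152.4 N·m counterclockwise.
An unknown mass m at 2.81 m has arm 1.52 m; its moment is m·g·1.52 clockwise.
Setting net torque to zero: m × 10 × 1.52 = 152.4 → m = 152.4 / (10 × 1.52) = 10 kg.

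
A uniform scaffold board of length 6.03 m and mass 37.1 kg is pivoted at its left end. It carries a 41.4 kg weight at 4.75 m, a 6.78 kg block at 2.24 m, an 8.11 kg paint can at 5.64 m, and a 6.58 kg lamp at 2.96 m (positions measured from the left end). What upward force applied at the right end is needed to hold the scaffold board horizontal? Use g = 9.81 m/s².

Take moments about the left end.
Beam weight: 37.1 × 9.81 = 364 N down at 3.015 m → arm 3.015 m, τ = 364 × 3.015 = 1097 N·m clockwise.
Weight: 41.4 × 9.81 = 406.1 N down at 4.75 m → arm 4.75 m, τ = 406.1 × 4.75 = 1929 N·m clockwise.
Block: 6.78 × 9.81 = 66.51 N down at 2.24 m → arm 2.24 m, τ = 66.51 × 2.24 = 149 N·m clockwise.
Paint can: 8.11 × 9.81 = 79.56 N down at 5.64 m → arm 5.64 m, τ = 79.56 × 5.64 = 448.7 N·m clockwise.
Lamp: 6.58 × 9.81 = 64.55 N down at 2.96 m → arm 2.96 m, τ = 64.55 × 2.96 = 191.1 N·m clockwise.
Net moment of the loads = 3815 N·m clockwise.
The upward force F acts at the right end, arm 6.03 m, giving F × 6.03 counterclockwise.
Στ = 0 ⇒ F × 6.03 = 3815 ⇒ F = 3815 / 6.03 = 633 N.

F ≈ 633 N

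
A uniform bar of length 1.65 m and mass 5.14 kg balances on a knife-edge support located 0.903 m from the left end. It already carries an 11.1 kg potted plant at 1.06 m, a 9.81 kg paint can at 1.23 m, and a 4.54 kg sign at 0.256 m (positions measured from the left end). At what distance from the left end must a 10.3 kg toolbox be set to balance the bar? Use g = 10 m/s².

Choose the knife-edge support (at 0.903 m from the left end) as the axis so the support reaction has zero arm there.
Beam weight: 5.14 × 10 = 51.4 N down at 0.825 m → arm 0.078 m, τ = 51.4 × 0.078 = 4.009 N·m counterclockwise.
Potted plant: 11.1 × 10 = 111 N down at 1.06 m → arm 0.157 m, τ = 111 × 0.157 = 17.43 N·m clockwise.
Paint can: 9.81 × 10 = 98.1 N down at 1.23 m → arm 0.327 m, τ = 98.1 × 0.327 = 32.08 N·m clockwise.
Sign: 4.54 × 10 = 45.4 N down at 0.256 m → arm 0.647 m, τ = 45.4 × 0.647 = 29.37 N·m counterclockwise.
Net moment of existing loads = 16.13 N·m clockwise.
The toolbox weighs 10.3 × 10 = 103 N and must supply an equal counterclockwise moment, so its lever arm about the knife-edge support is 16.13 / 103 = 0.157 m.
That puts it at 0.903 − 0.157 = 0.746 m from the left end.

x ≈ 0.746 m from the left end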